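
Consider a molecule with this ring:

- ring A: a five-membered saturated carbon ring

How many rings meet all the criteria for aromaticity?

0

Ring A has only sp³ atoms, so it is not fully conjugated — not aromatic (cyclopentane).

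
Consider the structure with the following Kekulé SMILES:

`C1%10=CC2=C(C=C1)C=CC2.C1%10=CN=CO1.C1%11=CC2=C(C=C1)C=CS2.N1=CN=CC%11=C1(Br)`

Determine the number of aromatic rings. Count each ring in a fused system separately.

The SMILES encodes a six-membered carbon ring with three alternating C=C double bonds, fused to a five-membered carbon ring containing one C=C double bond and one sp³ carbon; a five-membered ring with an oxygen at position 1 and a nitrogen at position 3 (in a C=N bond), with two double bonds; a six-membered carbon ring with three alternating C=C double bonds, fused to a five-membered ring containing one sulfur and two C=C double bonds; a six-membered ring with nitrogens at positions 1 and 3 and three alternating double bonds.
The 6-membered ring has a continuous p-orbital overlap around the ring; 3 ring double bonds give 6 π electrons. That satisfies 4n+2 with n=1, so it is aromatic (benzene ring).
The 5-membered ring has one sp³ carbon, so it is not fully conjugated — not aromatic (cyclopentene ring).
The 5-membered ring with one oxygen and one =N– is fully conjugated (every ring atom contributes a p orbital); 2 ring double bonds (4 π electrons) plus a heteroatom lone pair (2) give 6 π electrons. That satisfies 4n+2 with n=1, so it is aromatic (oxazole).
The fused 6/5-membered bicyclic (with one sulfur) is a single π system with 9 sp² atoms and 10 π electrons from ring double bonds plus a heteroatom lone pair. 10 = 4(2)+2, so the system is aromatic and both rings count as aromatic (benzothiophene).
The 6-membered ring with two nitrogens (1,3) is fully conjugated (every ring atom contributes a p orbital); 3 ring double bonds give 6 π electrons. 6 = 4(1)+2, so it is aromatic (pyrimidine).
5 of the 6 rings are aromatic. Total: 5.

5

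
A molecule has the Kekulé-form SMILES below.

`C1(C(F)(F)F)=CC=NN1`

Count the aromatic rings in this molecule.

The SMILES encodes a five-membered ring with two adjacent nitrogens (one bearing H, one in a double bond) and two double bonds.
The 5-membered ring with two adjacent nitrogens (one N–H, one =N–) has a continuous p-orbital overlap around the ring; 2 ring double bonds (4 π electrons) plus a heteroatom lone pair (2) give 6 π electrons. That satisfies 4n+2 with n=1, so it is aromatic (pyrazole).

1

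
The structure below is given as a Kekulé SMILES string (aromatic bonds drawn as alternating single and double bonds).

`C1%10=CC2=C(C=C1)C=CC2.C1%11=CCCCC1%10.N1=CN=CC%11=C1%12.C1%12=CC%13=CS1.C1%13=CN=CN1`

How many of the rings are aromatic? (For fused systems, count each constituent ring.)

The SMILES encodes a six-membered carbon ring with three alternating C=C double bonds, fused to a five-membered carbon ring containing one C=C double bond and one sp³ carbon; a six-membered carbon ring with one C=C double bond; a six-membered ring with nitrogens at positions 1 and 3 and three alternating double bonds; a five-membered ring of four carbons and one sulfur, with two C=C double bonds; a five-membered ring with nitrogens at positions 1 and 3 (one bearing H, one in a C=N bond) and two double bonds.
The 6-membered ring is fully conjugated (every ring atom contributes a p orbital); 3 ring double bonds give 6 π electrons. That satisfies 4n+2 with n=1, so it is aromatic (benzene ring).
The 5-membered ring has one sp³ carbon, so it is not fully conjugated — not aromatic (cyclopentene ring).
The second 6-membered ring has four sp³ carbons, so it is not fully conjugated — not aromatic (cyclohexene).
The 6-membered ring with two nitrogens (1,3) is planar and fully conjugated; 3 ring double bonds give 6 π electrons. 6 = 4(1)+2, so it is aromatic (pyrimidine).
The 5-membered ring with one sulfur is planar and fully conjugated; 2 ring double bonds (4 π electrons) plus a heteroatom lone pair (2) give 6 π electrons. That satisfies 4n+2 with n=1, so it is aromatic (thiophene).
The 5-membered ring with two nitrogens (one N–H, one =N–) has a continuous p-orbital overlap around the ring; 2 ring double bonds (4 π electrons) plus a heteroatom lone pair (2) give 6 π electrons. Since 6 = 4n+2 (n=1), it is aromatic (imidazole).
4 of the 6 rings are aromatic. Total: 4.

4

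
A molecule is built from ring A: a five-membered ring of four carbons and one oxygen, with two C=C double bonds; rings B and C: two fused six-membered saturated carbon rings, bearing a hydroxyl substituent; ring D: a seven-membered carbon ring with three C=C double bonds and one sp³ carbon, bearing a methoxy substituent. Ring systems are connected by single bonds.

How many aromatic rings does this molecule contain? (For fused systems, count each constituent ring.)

1

Ring A has a continuous p-orbital overlap around the ring; 2 ring double bonds (4 π electrons) plus a heteroatom lone pair (2) give 6 π electrons. That satisfies 4n+2 with n=1, so ring A is aromatic (furan).
Ring B has only sp³ atoms, so it is not fully conjugated — not aromatic (cyclohexane ring).
Ring C has only sp³ atoms, so it is not fully conjugated — not aromatic (cyclohexane ring).
Ring D has one sp³ carbon, so it is not fully conjugated — not aromatic (cycloheptatriene).
Aromatic: A. Total: 1.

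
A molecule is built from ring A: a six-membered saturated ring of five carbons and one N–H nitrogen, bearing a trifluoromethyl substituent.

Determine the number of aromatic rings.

0

Ring A has only sp³ atoms, so it is not fully conjugated — not aromatic (piperidine).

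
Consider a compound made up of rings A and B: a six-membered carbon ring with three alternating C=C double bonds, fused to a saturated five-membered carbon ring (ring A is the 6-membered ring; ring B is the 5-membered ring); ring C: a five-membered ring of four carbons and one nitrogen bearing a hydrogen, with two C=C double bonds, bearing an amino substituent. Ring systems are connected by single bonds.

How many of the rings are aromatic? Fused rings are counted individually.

Ring A is planar and fully conjugated; 3 ring double bonds give 6 π electrons. That satisfies 4n+2 with n=1, so ring A is aromatic (benzene ring).
Ring B has three sp³ carbons, so it is not fully conjugated — not aromatic (cyclopentane ring).
Ring C is fully conjugated (every ring atom contributes a p orbital); 2 ring double bonds (4 π electrons) plus a heteroatom lone pair (2) give 6 π electrons. That satisfies 4n+2 with n=1, so ring C is aromatic (pyrrole).
Aromatic: A, C. Total: 2.

2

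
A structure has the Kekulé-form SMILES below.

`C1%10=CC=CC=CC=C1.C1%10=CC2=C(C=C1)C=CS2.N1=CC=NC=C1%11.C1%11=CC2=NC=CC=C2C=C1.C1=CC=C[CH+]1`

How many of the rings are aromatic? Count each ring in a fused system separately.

The SMILES encodes an eight-membered carbon ring with four alternating C=C double bonds; a six-membered carbon ring with three alternating C=C double bonds, fused to a five-membered ring containing one sulfur and two C=C double bonds; a six-membered ring with nitrogens at positions 1 and 4 and three alternating double bonds; two fused six-membered rings, each with three alternating double bonds; one ring is all carbon and the other has one ring nitrogen; a five-membered all-carbon ring bearing a positive charge on one carbon, with two C=C double bonds.
The 8-membered ring has only sp² ring atoms; a planar conformation would have a fully conjugated π system of 8 electrons. But 8 = 4(2), which is 4n not 4n+2, so it is not aromatic (cyclooctatetraene) — cyclooctatetraene distorts into a non-planar tub to avoid antiaromaticity.
The fused 6/5-membered bicyclic (with one sulfur) is a single π system with 9 sp² atoms and 10 π electrons from ring double bonds plus a heteroatom lone pair. 10 = 4(2)+2, so the system is aromatic and both rings count as aromatic (benzothiophene).
The 6-membered ring with two nitrogens (1,4) has a continuous p-orbital overlap around the ring; 3 ring double bonds give 6 π electrons. That satisfies 4n+2 with n=1, so it is aromatic (pyrazine).
The fused 6/6-membered bicyclic (with one nitrogen) is a single π system with 10 sp² atoms and 10 π electrons from ring double bonds. 10 = 4(2)+2, so the system is aromatic and both rings count as aromatic (quinoline).
The 5-membered ring has only sp² ring atoms; a planar conformation would have a fully conjugated π system of 4 electrons. But 4 = 4(1), which is 4n not 4n+2, so it is not aromatic (cyclopentadienyl cation).
5 of the 7 rings are aromatic. Total: 5.

5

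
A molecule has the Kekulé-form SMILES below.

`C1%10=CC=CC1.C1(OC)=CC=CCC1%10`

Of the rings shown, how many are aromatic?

The SMILES encodes a five-membered carbon ring with two conjugated C=C double bonds and one sp³ carbon; a six-membered carbon ring with two conjugated C=C double bonds and two sp³ carbons.
The 5-membered ring has one sp³ carbon, so it is not fully conjugated — not aromatic (cyclopentadiene).
The 6-membered ring has two sp³ carbons, so it is not fully conjugated — not aromatic (1,3-cyclohexadiene).
None of the rings are aromatic. Total: 0.

0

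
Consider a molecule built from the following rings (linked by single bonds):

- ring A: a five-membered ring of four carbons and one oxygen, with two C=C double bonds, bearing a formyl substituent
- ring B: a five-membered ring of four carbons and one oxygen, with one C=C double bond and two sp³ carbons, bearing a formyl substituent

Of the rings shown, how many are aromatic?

Ring A has a continuous p-orbital overlap around the ring; 2 ring double bonds (4 π electrons) plus a heteroatom lone pair (2) give 6 π electrons. Since 6 = 4n+2 (n=1), ring A is aromatic (furan).
Ring B has two sp³ carbons, so it is not fully conjugated — not aromatic (2,3-dihydrofuran).
Aromatic: A. Total: 1.

1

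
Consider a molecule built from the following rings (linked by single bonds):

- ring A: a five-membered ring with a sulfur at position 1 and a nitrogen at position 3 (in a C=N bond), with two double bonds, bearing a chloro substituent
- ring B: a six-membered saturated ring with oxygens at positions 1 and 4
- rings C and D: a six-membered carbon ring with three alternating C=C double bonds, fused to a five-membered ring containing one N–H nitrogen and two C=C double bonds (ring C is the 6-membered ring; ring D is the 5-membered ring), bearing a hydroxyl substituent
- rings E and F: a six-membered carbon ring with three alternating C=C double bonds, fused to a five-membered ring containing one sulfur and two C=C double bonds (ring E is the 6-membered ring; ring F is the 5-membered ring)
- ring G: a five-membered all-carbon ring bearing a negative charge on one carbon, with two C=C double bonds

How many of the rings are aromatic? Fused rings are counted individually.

6

Ring A has a continuous p-orbital overlap around the ring; 2 ring double bonds (4 π electrons) plus a heteroatom lone pair (2) give 6 π electrons. That satisfies 4n+2 with n=1, so ring A is aromatic (thiazole).
Ring B has only sp³ atoms, so it is not fully conjugated — not aromatic (1,4-dioxane).
Rings C and D form a fused bicyclic system (with one N–H) with 9 sp² atoms and 10 π electrons from ring double bonds plus a heteroatom lone pair. 10 = 4(2)+2, so the system is aromatic and both rings count as aromatic (indole).
Rings E and F form a fused bicyclic system (with one sulfur) with 9 sp² atoms and 10 π electrons from ring double bonds plus a heteroatom lone pair. 10 = 4(2)+2, so the system is aromatic and both rings count as aromatic (benzothiophene).
Ring G has a continuous p-orbital overlap around the ring; 2 ring double bonds (4 π electrons) plus the carbanion lone pair (2) give 6 π electrons. That satisfies 4n+2 with n=1, so ring G is aromatic (cyclopentadienyl anion).
Aromatic: A, C, D, E, F, G. Total: 6.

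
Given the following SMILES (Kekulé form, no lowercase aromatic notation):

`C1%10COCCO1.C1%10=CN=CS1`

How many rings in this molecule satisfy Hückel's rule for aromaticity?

The SMILES encodes a six-membered saturated ring with oxygens at positions 1 and 4; a five-membered ring with a sulfur at position 1 and a nitrogen at position 3 (in a C=N bond), with two double bonds.
The 6-membered ring with two oxygens (1,4) has only sp³ atoms, so it is not fully conjugated — not aromatic (1,4-dioxane).
The 5-membered ring with one sulfur and one =N– has a continuous p-orbital overlap around the ring; 2 ring double bonds (4 π electrons) plus a heteroatom lone pair (2) give 6 π electrons. 6 = 4(1)+2, so it is aromatic (thiazole).
1 of the 2 rings is aromatic. Total: 1.

1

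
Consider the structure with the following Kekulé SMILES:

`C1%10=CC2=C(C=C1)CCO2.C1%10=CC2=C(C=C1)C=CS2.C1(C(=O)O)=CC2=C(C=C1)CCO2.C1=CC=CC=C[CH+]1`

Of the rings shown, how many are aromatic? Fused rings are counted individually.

The SMILES encodes a six-membered carbon ring with three alternating C=C double bonds, fused to a five-membered ring containing one oxygen and two sp³ carbons; a six-membered carbon ring with three alternating C=C double bonds, fused to a five-membered ring containing one sulfur and two C=C double bonds; a six-membered carbon ring with three alternating C=C double bonds, fused to a five-membered ring containing one oxygen and two sp³ carbons; a seven-membered all-carbon ring bearing a positive charge on one carbon, with three C=C double bonds.
The 6-membered ring is fully conjugated (every ring atom contributes a p orbital); 3 ring double bonds give 6 π electrons. 6 = 4(1)+2, so it is aromatic (benzene ring).
The 5-membered ring with one oxygen has two sp³ carbons, so it is not fully conjugated — not aromatic (oxolane ring).
The fused 6/5-membered bicyclic (with one sulfur) is a single π system with 9 sp² atoms and 10 π electrons from ring double bonds plus a heteroatom lone pair. 10 = 4(2)+2, so the system is aromatic and both rings count as aromatic (benzothiophene).
The second 6-membered ring has a continuous p-orbital overlap around the ring; 3 ring double bonds give 6 π electrons. 6 = 4(1)+2, so it is aromatic (benzene ring).
The second 5-membered ring with one oxygen has two sp³ carbons, so it is not fully conjugated — not aromatic (oxolane ring).
The 7-membered ring is planar and fully conjugated; 3 ring double bonds (6 π electrons) plus the carbocation's empty p orbital (0, but keeps the ring conjugated) give 6 π electrons. 6 = 4(1)+2, so it is aromatic (tropylium cation).
5 of the 7 rings are aromatic. Total: 5.

5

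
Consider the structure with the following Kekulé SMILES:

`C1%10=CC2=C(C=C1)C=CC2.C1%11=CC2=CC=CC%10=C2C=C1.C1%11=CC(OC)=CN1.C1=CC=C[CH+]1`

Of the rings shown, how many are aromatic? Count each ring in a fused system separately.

The SMILES encodes a six-membered carbon ring with three alternating C=C double bonds, fused to a five-membered carbon ring containing one C=C double bond and one sp³ carbon; two fused six-membered carbon rings, each with three alternating C=C double bonds; a five-membered ring of four carbons and one nitrogen bearing a hydrogen, with two C=C double bonds; a five-membered all-carbon ring bearing a positive charge on one carbon, with two C=C double bonds.
The 6-membered ring is planar and fully conjugated; 3 ring double bonds give 6 π electrons. 6 = 4(1)+2, so it is aromatic (benzene ring).
The 5-membered ring has one sp³ carbon, so it is not fully conjugated — not aromatic (cyclopentene ring).
The fused 6/6-membered bicyclic is a single π system with 10 sp² atoms and 10 π electrons from ring double bonds. 10 = 4(2)+2, so the system is aromatic and both rings count as aromatic (naphthalene).
The 5-membered ring with one N–H is planar and fully conjugated; 2 ring double bonds (4 π electrons) plus a heteroatom lone pair (2) give 6 π electrons. Since 6 = 4n+2 (n=1), it is aromatic (pyrrole).
The second 5-membered ring has only sp² ring atoms; a planar conformation would have a fully conjugated π system of 4 electrons. But 4 = 4(1), which is 4n not 4n+2, so it is not aromatic (cyclopentadienyl cation).
4 of the 6 rings are aromatic. Total: 4.

4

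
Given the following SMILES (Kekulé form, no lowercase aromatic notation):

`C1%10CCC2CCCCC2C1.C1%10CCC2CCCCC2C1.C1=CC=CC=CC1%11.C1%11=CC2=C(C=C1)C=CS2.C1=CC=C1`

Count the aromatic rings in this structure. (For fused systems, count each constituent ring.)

The SMILES encodes two fused six-membered saturated carbon rings; two fused six-membered saturated carbon rings; a seven-membered carbon ring with three C=C double bonds and one sp³ carbon; a six-membered carbon ring with three alternating C=C double bonds, fused to a five-membered ring containing one sulfur and two C=C double bonds; a four-membered carbon ring with two alternating C=C double bonds.
The 6-membered ring has only sp³ atoms, so it is not fully conjugated — not aromatic (cyclohexane ring).
The second 6-membered ring has only sp³ atoms, so it is not fully conjugated — not aromatic (cyclohexane ring).
The third 6-membered ring has only sp³ atoms, so it is not fully conjugated — not aromatic (cyclohexane ring).
The fourth 6-membered ring has only sp³ atoms, so it is not fully conjugated — not aromatic (cyclohexane ring).
The 7-membered ring has one sp³ carbon, so it is not fully conjugated — not aromatic (cycloheptatriene).
The fused 6/5-membered bicyclic (with one sulfur) is a single π system with 9 sp² atoms and 10 π electrons from ring double bonds plus a heteroatom lone pair. 10 = 4(2)+2, so the system is aromatic and both rings count as aromatic (benzothiophene).
The 4-membered ring has only sp² ring atoms; a planar conformation would have a fully conjugated π system of 4 electrons. But 4 = 4(1), which is 4n not 4n+2, so it is not aromatic (cyclobutadiene) — cyclobutadiene is antiaromatic and distorts to a rectangle.
2 of the 8 rings are aromatic. Total: 2.

2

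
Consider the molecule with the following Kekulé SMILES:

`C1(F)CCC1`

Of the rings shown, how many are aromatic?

0

The SMILES encodes a four-membered saturated carbon ring.
The 4-membered ring has only sp³ atoms, so it is not fully conjugated — not aromatic (cyclobutane).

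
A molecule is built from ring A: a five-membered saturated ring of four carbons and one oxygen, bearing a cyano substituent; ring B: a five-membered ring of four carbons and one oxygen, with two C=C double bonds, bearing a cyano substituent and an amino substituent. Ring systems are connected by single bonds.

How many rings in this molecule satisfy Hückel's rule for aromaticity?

Ring A has only sp³ atoms, so it is not fully conjugated — not aromatic (tetrahydrofuran).
Ring B is fully conjugated (every ring atom contributes a p orbital); 2 ring double bonds (4 π electrons) plus a heteroatom lone pair (2) give 6 π electrons. Since 6 = 4n+2 (n=1), ring B is aromatic (furan).
Aromatic: B. Total: 1.

1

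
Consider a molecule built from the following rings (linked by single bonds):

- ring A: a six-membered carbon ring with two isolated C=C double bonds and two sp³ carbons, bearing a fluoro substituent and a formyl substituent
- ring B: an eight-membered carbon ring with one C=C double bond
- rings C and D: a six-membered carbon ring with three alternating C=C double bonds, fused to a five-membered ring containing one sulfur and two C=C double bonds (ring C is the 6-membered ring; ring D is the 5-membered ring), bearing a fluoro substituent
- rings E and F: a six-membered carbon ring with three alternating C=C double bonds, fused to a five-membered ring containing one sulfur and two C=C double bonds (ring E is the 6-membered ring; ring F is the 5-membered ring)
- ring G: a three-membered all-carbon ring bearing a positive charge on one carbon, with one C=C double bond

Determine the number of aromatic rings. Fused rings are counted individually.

5

Ring A has two sp³ carbons, so it is not fully conjugated — not aromatic (1,4-cyclohexadiene).
Ring B has six sp³ carbons, so it is not fully conjugated — not aromatic (cyclooctene).
Rings C and D form a fused bicyclic system (with one sulfur) with 9 sp² atoms and 10 π electrons from ring double bonds plus a heteroatom lone pair. 10 = 4(2)+2, so the system is aromatic and both rings count as aromatic (benzothiophene).
Rings E and F form a fused bicyclic system (with one sulfur) with 9 sp² atoms and 10 π electrons from ring double bonds plus a heteroatom lone pair. 10 = 4(2)+2, so the system is aromatic and both rings count as aromatic (benzothiophene).
Ring G has a continuous p-orbital overlap around the ring; 1 ring double bond (2 π electrons) plus the carbocation's empty p orbital (0, but keeps the ring conjugated) give 2 π electrons. Since 2 = 4n+2 (n=0), ring G is aromatic (cyclopropenyl cation).
Aromatic: C, D, E, F, G. Total: 5.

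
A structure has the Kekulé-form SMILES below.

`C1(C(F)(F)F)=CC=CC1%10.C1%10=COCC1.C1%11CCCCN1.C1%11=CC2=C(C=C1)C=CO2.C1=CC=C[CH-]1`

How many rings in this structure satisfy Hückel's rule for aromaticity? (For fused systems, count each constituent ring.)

The SMILES encodes a five-membered carbon ring with two conjugated C=C double bonds and one sp³ carbon; a five-membered ring of four carbons and one oxygen, with one C=C double bond and two sp³ carbons; a six-membered saturated ring of five carbons and one N–H nitrogen; a six-membered carbon ring with three alternating C=C double bonds, fused to a five-membered ring containing one oxygen and two C=C double bonds; a five-membered all-carbon ring bearing a negative charge on one carbon, with two C=C double bonds.
The 5-membered ring has one sp³ carbon, so it is not fully conjugated — not aromatic (cyclopentadiene).
The 5-membered ring with one oxygen has two sp³ carbons, so it is not fully conjugated — not aromatic (2,3-dihydrofuran).
The 6-membered ring with one N–H has only sp³ atoms, so it is not fully conjugated — not aromatic (piperidine).
The fused 6/5-membered bicyclic (with one oxygen) is a single π system with 9 sp² atoms and 10 π electrons from ring double bonds plus a heteroatom lone pair. 10 = 4(2)+2, so the system is aromatic and both rings count as aromatic (benzofuran).
The second 5-membered ring is fully conjugated (every ring atom contributes a p orbital); 2 ring double bonds (4 π electrons) plus the carbanion lone pair (2) give 6 π electrons. That satisfies 4n+2 with n=1, so it is aromatic (cyclopentadienyl anion).
3 of the 6 rings are aromatic. Total: 3.

3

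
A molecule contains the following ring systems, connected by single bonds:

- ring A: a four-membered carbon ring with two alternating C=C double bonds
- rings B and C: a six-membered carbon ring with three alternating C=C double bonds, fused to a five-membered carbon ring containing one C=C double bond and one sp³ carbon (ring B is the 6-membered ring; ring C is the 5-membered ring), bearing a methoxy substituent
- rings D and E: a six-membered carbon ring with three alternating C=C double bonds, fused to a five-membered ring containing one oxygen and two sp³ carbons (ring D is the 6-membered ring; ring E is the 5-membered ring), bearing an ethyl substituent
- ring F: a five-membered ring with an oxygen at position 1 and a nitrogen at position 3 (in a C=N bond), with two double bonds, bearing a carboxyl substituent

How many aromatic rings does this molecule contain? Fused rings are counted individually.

Ring A has only sp² ring atoms; a planar conformation would have a fully conjugated π system of 4 electrons. But 4 = 4(1), which is 4n not 4n+2, so ring A is not aromatic (cyclobutadiene) — cyclobutadiene is antiaromatic and distorts to a rectangle.
Ring B has a continuous p-orbital overlap around the ring; 3 ring double bonds give 6 π electrons. Since 6 = 4n+2 (n=1), ring B is aromatic (benzene ring).
Ring C has one sp³ carbon, so it is not fully conjugated — not aromatic (cyclopentene ring).
Ring D is fully conjugated (every ring atom contributes a p orbital); 3 ring double bonds give 6 π electrons. Since 6 = 4n+2 (n=1), ring D is aromatic (benzene ring).
Ring E has two sp³ carbons, so it is not fully conjugated — not aromatic (oxolane ring).
Ring F is fully conjugated (every ring atom contributes a p orbital); 2 ring double bonds (4 π electrons) plus a heteroatom lone pair (2) give 6 π electrons. 6 = 4(1)+2, so ring F is aromatic (oxazole).
Aromatic: B, D, F. Total: 3.

3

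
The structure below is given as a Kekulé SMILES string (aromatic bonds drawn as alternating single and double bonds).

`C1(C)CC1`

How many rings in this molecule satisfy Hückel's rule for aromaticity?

The SMILES encodes a three-membered saturated carbon ring.
The 3-membered ring has only sp³ atoms, so it is not fully conjugated — not aromatic (cyclopropane).

0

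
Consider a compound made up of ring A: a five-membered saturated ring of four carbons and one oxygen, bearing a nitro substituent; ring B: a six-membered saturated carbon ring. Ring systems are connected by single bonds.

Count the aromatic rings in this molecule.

Ring A has only sp³ atoms, so it is not fully conjugated — not aromatic (tetrahydrofuran).
Ring B has only sp³ atoms, so it is not fully conjugated — not aromatic (cyclohexane).
No ring is aromatic. Total: 0.

0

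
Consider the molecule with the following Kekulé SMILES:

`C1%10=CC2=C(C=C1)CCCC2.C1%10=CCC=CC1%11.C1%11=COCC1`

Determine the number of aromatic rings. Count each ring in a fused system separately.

1

The SMILES encodes a six-membered carbon ring with three alternating C=C double bonds, fused to a saturated six-membered carbon ring; a six-membered carbon ring with two isolated C=C double bonds and two sp³ carbons; a five-membered ring of four carbons and one oxygen, with one C=C double bond and two sp³ carbons.
The 6-membered ring has a continuous p-orbital overlap around the ring; 3 ring double bonds give 6 π electrons. That satisfies 4n+2 with n=1, so it is aromatic (benzene ring).
The second 6-membered ring has four sp³ carbons, so it is not fully conjugated — not aromatic (cyclohexane ring).
The third 6-membered ring has two sp³ carbons, so it is not fully conjugated — not aromatic (1,4-cyclohexadiene).
The 5-membered ring with one oxygen has two sp³ carbons, so it is not fully conjugated — not aromatic (2,3-dihydrofuran).
1 of the 4 rings is aromatic. Total: 1.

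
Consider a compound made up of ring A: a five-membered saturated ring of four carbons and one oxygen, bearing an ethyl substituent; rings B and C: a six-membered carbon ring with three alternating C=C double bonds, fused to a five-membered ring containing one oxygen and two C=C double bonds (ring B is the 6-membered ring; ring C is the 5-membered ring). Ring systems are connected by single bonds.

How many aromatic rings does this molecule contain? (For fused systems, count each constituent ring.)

2

Ring A has only sp³ atoms, so it is not fully conjugated — not aromatic (tetrahydrofuran).
Rings B and C form a fused bicyclic system (with one oxygen) with 9 sp² atoms and 10 π electrons from ring double bonds plus a heteroatom lone pair. 10 = 4(2)+2, so the system is aromatic and both rings count as aromatic (benzofuran).
Aromatic: B, C. Total: 2.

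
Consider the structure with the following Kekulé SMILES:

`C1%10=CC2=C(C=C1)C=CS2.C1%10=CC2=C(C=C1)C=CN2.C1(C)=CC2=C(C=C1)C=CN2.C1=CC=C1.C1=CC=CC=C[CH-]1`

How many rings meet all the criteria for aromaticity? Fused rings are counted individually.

6

The SMILES encodes a six-membered carbon ring with three alternating C=C double bonds, fused to a five-membered ring containing one sulfur and two C=C double bonds; a six-membered carbon ring with three alternating C=C double bonds, fused to a five-membered ring containing one N–H nitrogen and two C=C double bonds; a six-membered carbon ring with three alternating C=C double bonds, fused to a five-membered ring containing one N–H nitrogen and two C=C double bonds; a four-membered carbon ring with two alternating C=C double bonds; a seven-membered all-carbon ring bearing a negative charge on one carbon, with three C=C double bonds.
The fused 6/5-membered bicyclic (with one sulfur) is a single π system with 9 sp² atoms and 10 π electrons from ring double bonds plus a heteroatom lone pair. 10 = 4(2)+2, so the system is aromatic and both rings count as aromatic (benzothiophene).
The fused 6/5-membered bicyclic (with one N–H) is a single π system with 9 sp² atoms and 10 π electrons from ring double bonds plus a heteroatom lone pair. 10 = 4(2)+2, so the system is aromatic and both rings count as aromatic (indole).
The fused 6/5-membered bicyclic (with one N–H) is a single π system with 9 sp² atoms and 10 π electrons from ring double bonds plus a heteroatom lone pair. 10 = 4(2)+2, so the system is aromatic and both rings count as aromatic (indole).
The 4-membered ring has only sp² ring atoms; a planar conformation would have a fully conjugated π system of 4 electrons. But 4 = 4(1), which is 4n not 4n+2, so it is not aromatic (cyclobutadiene) — cyclobutadiene is antiaromatic and distorts to a rectangle.
The 7-membered ring has only sp² ring atoms; a planar conformation would have a fully conjugated π system of 8 electrons. But 8 = 4(2), which is 4n not 4n+2, so it is not aromatic (cycloheptatrienyl anion).
6 of the 8 rings are aromatic. Total: 6.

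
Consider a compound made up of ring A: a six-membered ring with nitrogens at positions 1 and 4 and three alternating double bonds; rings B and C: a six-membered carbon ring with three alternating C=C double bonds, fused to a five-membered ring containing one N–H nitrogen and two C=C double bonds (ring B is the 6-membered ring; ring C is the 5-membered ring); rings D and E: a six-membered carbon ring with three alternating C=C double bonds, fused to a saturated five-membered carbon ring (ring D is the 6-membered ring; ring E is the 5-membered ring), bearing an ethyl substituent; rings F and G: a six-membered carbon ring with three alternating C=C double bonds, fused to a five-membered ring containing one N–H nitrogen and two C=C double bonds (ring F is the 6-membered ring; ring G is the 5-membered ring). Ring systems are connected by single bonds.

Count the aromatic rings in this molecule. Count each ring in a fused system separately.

6

Ring A has a continuous p-orbital overlap around the ring; 3 ring double bonds give 6 π electrons. 6 = 4(1)+2, so ring A is aromatic (pyrazine).
Rings B and C form a fused bicyclic system (with one N–H) with 9 sp² atoms and 10 π electrons from ring double bonds plus a heteroatom lone pair. 10 = 4(2)+2, so the system is aromatic and both rings count as aromatic (indole).
Ring D has a continuous p-orbital overlap around the ring; 3 ring double bonds give 6 π electrons. Since 6 = 4n+2 (n=1), ring D is aromatic (benzene ring).
Ring E has three sp³ carbons, so it is not fully conjugated — not aromatic (cyclopentane ring).
Rings F and G form a fused bicyclic system (with one N–H) with 9 sp² atoms and 10 π electrons from ring double bonds plus a heteroatom lone pair. 10 = 4(2)+2, so the system is aromatic and both rings count as aromatic (indole).
Aromatic: A, B, C, D, F, G. Total: 6.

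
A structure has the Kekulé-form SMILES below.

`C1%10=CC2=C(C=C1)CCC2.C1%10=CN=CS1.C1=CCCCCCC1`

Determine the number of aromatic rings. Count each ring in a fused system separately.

The SMILES encodes a six-membered carbon ring with three alternating C=C double bonds, fused to a saturated five-membered carbon ring; a five-membered ring with a sulfur at position 1 and a nitrogen at position 3 (in a C=N bond), with two double bonds; an eight-membered carbon ring with one C=C double bond.
The 6-membered ring has a continuous p-orbital overlap around the ring; 3 ring double bonds give 6 π electrons. Since 6 = 4n+2 (n=1), it is aromatic (benzene ring).
The 5-membered ring has three sp³ carbons, so it is not fully conjugated — not aromatic (cyclopentane ring).
The 5-membered ring with one sulfur and one =N– is fully conjugated (every ring atom contributes a p orbital); 2 ring double bonds (4 π electrons) plus a heteroatom lone pair (2) give 6 π electrons. That satisfies 4n+2 with n=1, so it is aromatic (thiazole).
The 8-membered ring has six sp³ carbons, so it is not fully conjugated — not aromatic (cyclooctene).
2 of the 4 rings are aromatic. Total: 2.

2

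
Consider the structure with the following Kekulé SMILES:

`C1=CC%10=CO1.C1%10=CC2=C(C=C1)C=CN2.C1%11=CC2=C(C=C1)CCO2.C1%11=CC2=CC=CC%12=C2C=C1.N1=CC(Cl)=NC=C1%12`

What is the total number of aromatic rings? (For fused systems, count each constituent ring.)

7

The SMILES encodes a five-membered ring of four carbons and one oxygen, with two C=C double bonds; a six-membered carbon ring with three alternating C=C double bonds, fused to a five-membered ring containing one N–H nitrogen and two C=C double bonds; a six-membered carbon ring with three alternating C=C double bonds, fused to a five-membered ring containing one oxygen and two sp³ carbons; two fused six-membered carbon rings, each with three alternating C=C double bonds; a six-membered ring with nitrogens at positions 1 and 4 and three alternating double bonds.
The 5-membered ring with one oxygen is planar and fully conjugated; 2 ring double bonds (4 π electrons) plus a heteroatom lone pair (2) give 6 π electrons. 6 = 4(1)+2, so it is aromatic (furan).
The fused 6/5-membered bicyclic (with one N–H) is a single π system with 9 sp² atoms and 10 π electrons from ring double bonds plus a heteroatom lone pair. 10 = 4(2)+2, so the system is aromatic and both rings count as aromatic (indole).
The 6-membered ring is planar and fully conjugated; 3 ring double bonds give 6 π electrons. That satisfies 4n+2 with n=1, so it is aromatic (benzene ring).
The second 5-membered ring with one oxygen has two sp³ carbons, so it is not fully conjugated — not aromatic (oxolane ring).
The fused 6/6-membered bicyclic is a single π system with 10 sp² atoms and 10 π electrons from ring double bonds. 10 = 4(2)+2, so the system is aromatic and both rings count as aromatic (naphthalene).
The 6-membered ring with two nitrogens (1,4) has a continuous p-orbital overlap around the ring; 3 ring double bonds give 6 π electrons. That satisfies 4n+2 with n=1, so it is aromatic (pyrazine).
7 of the 8 rings are aromatic. Total: 7.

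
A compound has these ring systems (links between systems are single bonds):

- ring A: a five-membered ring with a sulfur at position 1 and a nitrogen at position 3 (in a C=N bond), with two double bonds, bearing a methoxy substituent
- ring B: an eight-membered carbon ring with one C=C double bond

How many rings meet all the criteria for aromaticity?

1

Ring A has a continuous p-orbital overlap around the ring; 2 ring double bonds (4 π electrons) plus a heteroatom lone pair (2) give 6 π electrons. Since 6 = 4n+2 (n=1), ring A is aromatic (thiazole).
Ring B has six sp³ carbons, so it is not fully conjugated — not aromatic (cyclooctene).
Aromatic: A. Total: 1.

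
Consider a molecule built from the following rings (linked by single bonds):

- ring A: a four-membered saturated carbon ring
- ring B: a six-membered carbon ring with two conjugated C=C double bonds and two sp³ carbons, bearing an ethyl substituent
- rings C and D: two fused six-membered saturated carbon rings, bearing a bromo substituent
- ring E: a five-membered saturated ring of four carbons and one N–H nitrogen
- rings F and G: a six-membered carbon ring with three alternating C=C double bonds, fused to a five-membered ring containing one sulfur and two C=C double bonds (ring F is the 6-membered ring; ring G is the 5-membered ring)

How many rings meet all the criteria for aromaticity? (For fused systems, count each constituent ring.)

2

Ring A has only sp³ atoms, so it is not fully conjugated — not aromatic (cyclobutane).
Ring B has two sp³ carbons, so it is not fully conjugated — not aromatic (1,3-cyclohexadiene).
Ring C has only sp³ atoms, so it is not fully conjugated — not aromatic (cyclohexane ring).
Ring D has only sp³ atoms, so it is not fully conjugated — not aromatic (cyclohexane ring).
Ring E has only sp³ atoms, so it is not fully conjugated — not aromatic (pyrrolidine).
Rings F and G form a fused bicyclic system (with one sulfur) with 9 sp² atoms and 10 π electrons from ring double bonds plus a heteroatom lone pair. 10 = 4(2)+2, so the system is aromatic and both rings count as aromatic (benzothiophene).
Aromatic: F, G. Total: 2.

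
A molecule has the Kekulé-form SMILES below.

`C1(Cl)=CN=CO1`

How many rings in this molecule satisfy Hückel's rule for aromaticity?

1

The SMILES encodes a five-membered ring with an oxygen at position 1 and a nitrogen at position 3 (in a C=N bond), with two double bonds.
The 5-membered ring with one oxygen and one =N– is planar and fully conjugated; 2 ring double bonds (4 π electrons) plus a heteroatom lone pair (2) give 6 π electrons. 6 = 4(1)+2, so it is aromatic (oxazole).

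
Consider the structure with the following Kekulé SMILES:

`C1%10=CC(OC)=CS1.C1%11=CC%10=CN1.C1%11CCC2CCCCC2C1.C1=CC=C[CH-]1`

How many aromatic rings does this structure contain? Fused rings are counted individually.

3

The SMILES encodes a five-membered ring of four carbons and one sulfur, with two C=C double bonds; a five-membered ring of four carbons and one nitrogen bearing a hydrogen, with two C=C double bonds; two fused six-membered saturated carbon rings; a five-membered all-carbon ring bearing a negative charge on one carbon, with two C=C double bonds.
The 5-membered ring with one sulfur is fully conjugated (every ring atom contributes a p orbital); 2 ring double bonds (4 π electrons) plus a heteroatom lone pair (2) give 6 π electrons. Since 6 = 4n+2 (n=1), it is aromatic (thiophene).
The 5-membered ring with one N–H is planar and fully conjugated; 2 ring double bonds (4 π electrons) plus a heteroatom lone pair (2) give 6 π electrons. Since 6 = 4n+2 (n=1), it is aromatic (pyrrole).
The 6-membered ring has only sp³ atoms, so it is not fully conjugated — not aromatic (cyclohexane ring).
The second 6-membered ring has only sp³ atoms, so it is not fully conjugated — not aromatic (cyclohexane ring).
The 5-membered ring has a continuous p-orbital overlap around the ring; 2 ring double bonds (4 π electrons) plus the carbanion lone pair (2) give 6 π electrons. That satisfies 4n+2 with n=1, so it is aromatic (cyclopentadienyl anion).
3 of the 5 rings are aromatic. Total: 3.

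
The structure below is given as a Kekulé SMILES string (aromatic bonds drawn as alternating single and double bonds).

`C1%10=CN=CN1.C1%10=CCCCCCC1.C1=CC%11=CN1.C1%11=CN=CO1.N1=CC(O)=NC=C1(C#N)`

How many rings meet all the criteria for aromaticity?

The SMILES encodes a five-membered ring with nitrogens at positions 1 and 3 (one bearing H, one in a C=N bond) and two double bonds; an eight-membered carbon ring with one C=C double bond; a five-membered ring of four carbons and one nitrogen bearing a hydrogen, with two C=C double bonds; a five-membered ring with an oxygen at position 1 and a nitrogen at position 3 (in a C=N bond), with two double bonds; a six-membered ring with nitrogens at positions 1 and 4 and three alternating double bonds.
The 5-membered ring with two nitrogens (one N–H, one =N–) is planar and fully conjugated; 2 ring double bonds (4 π electrons) plus a heteroatom lone pair (2) give 6 π electrons. Since 6 = 4n+2 (n=1), it is aromatic (imidazole).
The 8-membered ring has six sp³ carbons, so it is not fully conjugated — not aromatic (cyclooctene).
The 5-membered ring with one N–H is fully conjugated (every ring atom contributes a p orbital); 2 ring double bonds (4 π electrons) plus a heteroatom lone pair (2) give 6 π electrons. Since 6 = 4n+2 (n=1), it is aromatic (pyrrole).
The 5-membered ring with one oxygen and one =N– is planar and fully conjugated; 2 ring double bonds (4 π electrons) plus a heteroatom lone pair (2) give 6 π electrons. Since 6 = 4n+2 (n=1), it is aromatic (oxazole).
The 6-membered ring with two nitrogens (1,4) is planar and fully conjugated; 3 ring double bonds give 6 π electrons. Since 6 = 4n+2 (n=1), it is aromatic (pyrazine).
4 of the 5 rings are aromatic. Total: 4.

4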